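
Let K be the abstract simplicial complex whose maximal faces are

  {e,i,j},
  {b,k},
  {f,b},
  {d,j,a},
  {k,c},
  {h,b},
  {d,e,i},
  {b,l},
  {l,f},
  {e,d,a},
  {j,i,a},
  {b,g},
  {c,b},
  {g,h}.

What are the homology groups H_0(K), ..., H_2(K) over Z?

H_0 ≅ Z^2,  H_1 ≅ Z^4,  H_2 = 0.

Fix the vertex order a < b < c < d < e < f < g < h < i < j < k < l and write every simplex with vertices in increasing order. Then dim K = 2 and the simplices of K are:

  0-simplices (12): a, b, c, d, e, f, g, h, i, j, k, l
  1-simplices (19): ad, ae, ai, aj, bc, bf, bg, bh, bk, bl, ck, de, di, dj, ei, ej, fl, gh, ij
  2-simplices (5): ade, adj, aij, dei, eij

giving chain groups C_0 ≅ Z^12, C_1 ≅ Z^19, C_2 ≅ Z^5.

Boundary ∂_1: C_1 → C_0 is given by ∂[p,q] = [q] − [p].
The resulting 12×19 matrix has rank 10, and its Smith normal form has invariant factors (1,1,1,1,1,1,1,1,1,1).

Boundary ∂_2: C_2 → C_1 maps a triangle to the signed sum of its edges. For instance
  ∂eij = ij − ej + ei,
  ∂aij = ij − aj + ai.
As a 19×5 matrix over Z this has rank 5, with invariant factors (1,1,1,1,1).

From H_k ≅ ker(∂_k) / im(∂_{k+1}) we obtain:

  H_0: rank C_0 − rank ∂_1 = 12 − 10 = 2, and the invariant factors of ∂_1 are all 1, so H_0 ≅ Z^2.
  H_1: rank ker ∂_1 − rank ∂_2 = (19 − 10) − 5 = 4, and the invariant factors of ∂_2 are all 1, so H_1 ≅ Z^4.
  H_2: rank ker ∂_2 − rank ∂_3 = (5 − 5) − 0 = 0, and there is no ∂_3, so H_2 ≅ 0.

(K is a triangulation of the disjoint union of a wedge of 3 circles and the Möbius band.)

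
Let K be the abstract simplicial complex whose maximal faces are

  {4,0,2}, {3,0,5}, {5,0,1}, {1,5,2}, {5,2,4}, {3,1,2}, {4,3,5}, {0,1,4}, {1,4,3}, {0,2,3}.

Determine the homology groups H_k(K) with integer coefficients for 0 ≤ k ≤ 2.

H_0 = Z,  H_1 = Z/2,  H_2 = 0.

K has 6 vertices, 15 edges, 10 triangles.
rank ∂_0 = 0, rank ∂_1 = 5 ⇒ b_0 = 6 − 0 − 5 = 1; all invariant factors of ∂_1 are 1 so no torsion. So H_0 ≅ Z.
rank ∂_1 = 5, rank ∂_2 = 10 ⇒ b_1 = 15 − 5 − 10 = 0; ∂_2 has invariant factor(s) [2] giving torsion. So H_1 ≅ Z/2.
rank ∂_2 = 10, rank ∂_3 = 0 ⇒ b_2 = 10 − 10 − 0 = 0. So H_2 ≅ 0.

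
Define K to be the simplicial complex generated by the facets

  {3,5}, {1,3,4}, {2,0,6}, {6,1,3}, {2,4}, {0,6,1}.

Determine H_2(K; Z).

K has 7 vertices, 11 edges, 4 triangles.
rank ∂_2 = 4, rank ∂_3 = 0 ⇒ b_2 = 4 − 4 − 0 = 0. So H_2 ≅ 0.

H_2 = 0.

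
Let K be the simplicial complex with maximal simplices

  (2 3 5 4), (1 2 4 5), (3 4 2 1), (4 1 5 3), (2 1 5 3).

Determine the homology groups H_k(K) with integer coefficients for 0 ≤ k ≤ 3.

Take the total order 1 < 2 < 3 < 4 < 5 on the vertex set. Then K (dimension 3) consists of the simplices:

  0-simplices (5): [1], [2], [3], [4], [5]
  1-simplices (10): [1,2], [1,3], [1,4], [1,5], [2,3], [2,4], [2,5], [3,4], [3,5], [4,5]
  2-simplices (10): [1,2,3], [1,2,4], [1,2,5], [1,3,4], [1,3,5], [1,4,5], [2,3,4], [2,3,5], [2,4,5], [3,4,5]
  3-simplices (5): [1,2,3,4], [1,2,3,5], [1,2,4,5], [1,3,4,5], [2,3,4,5]

giving chain groups C_0 ≅ Z^5, C_1 ≅ Z^10, C_2 ≅ Z^10, C_3 ≅ Z^5.

∂_1: C_1 → C_0 is given by ∂[p,q] = [q] − [p]. For instance
  ∂[3,4] = [4] − [3].
This gives a 5×10 integer matrix of rank 4; reducing to Smith normal form yields diagonal entries (1,1,1,1).

The boundary map ∂_2: C_2 → C_1 acts by ∂[p,q,r] = [q,r] − [p,r] + [p,q]. For instance
  ∂[1,2,3] = [2,3] − [1,3] + [1,2],
  ∂[2,3,4] = [3,4] − [2,4] + [2,3].
The resulting 10×10 matrix has rank 6, and its Smith normal form has invariant factors (1,1,1,1,1,1).

Boundary ∂_3: C_3 → C_2 sends each 3-simplex σ to the alternating sum Σ_i (−1)^i (σ with its i-th vertex removed). For instance
  ∂[1,2,4,5] = [2,4,5] − [1,4,5] + [1,2,5] − [1,2,4],
  ∂[1,2,3,4] = [2,3,4] − [1,3,4] + [1,2,4] − [1,2,3].
The 10×5 boundary matrix has rank 4 and Smith normal form diag(1,1,1,1).

From H_k ≅ ker(∂_k) / im(∂_{k+1}) we obtain:

  H_0: rank C_0 − rank ∂_1 = 5 − 4 = 1, and the invariant factors of ∂_1 are all 1, so H_0 ≅ Z.
  H_1: rank ker ∂_1 − rank ∂_2 = (10 − 4) − 6 = 0, and the invariant factors of ∂_2 are all 1, so H_1 ≅ 0.
  H_2: rank ker ∂_2 − rank ∂_3 = (10 − 6) − 4 = 0, and the invariant factors of ∂_3 are all 1, so H_2 ≅ 0.
  H_3: rank ker ∂_3 − rank ∂_4 = (5 − 4) − 0 = 1, and there is no ∂_4, so H_3 ≅ Z.

(K is a triangulation of the 3-sphere S^3.)

H_0 = Z,  H_1 = 0,  H_2 = 0,  H_3 = Z.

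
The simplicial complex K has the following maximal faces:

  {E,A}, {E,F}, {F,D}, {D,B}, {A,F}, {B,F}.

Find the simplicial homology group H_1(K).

H_1 = Z^2.

Order the vertices as A < B < D < E < F. Listing each simplex with vertices in this order, K has dimension 1 with simplices:

  0-simplices (5): A, B, D, E, F
  1-simplices (6): AE, AF, BD, BF, DF, EF

Hence C_0 ≅ Z^5, C_1 ≅ Z^6.

∂_1: C_1 → C_0 maps an edge to its endpoints' difference, ∂[p,q] = q − p.
As a 5×6 matrix over Z this has rank 4, with invariant factors (1,1,1,1).

Now H_k = ker ∂_k / im ∂_{k+1}, so:

  H_1: rank ker ∂_1 − rank ∂_2 = (6 − 4) − 0 = 2, and there is no ∂_2, so H_1 = Z^2.

(K is a triangulation of a wedge of 2 circles.)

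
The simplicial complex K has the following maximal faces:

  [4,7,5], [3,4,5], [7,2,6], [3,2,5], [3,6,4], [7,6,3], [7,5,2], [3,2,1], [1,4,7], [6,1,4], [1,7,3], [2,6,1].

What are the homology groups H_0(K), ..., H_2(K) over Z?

Order the vertices as 1 < 2 < 3 < 4 < 5 < 6 < 7. Listing each simplex with vertices in this order, K has dimension 2 with simplices:

  0-simplices (7): [1], [2], [3], [4], [5], [6], [7]
  1-simplices (18): [1,2], [1,3], [1,4], [1,6], [1,7], [2,3], [2,5], [2,6], [2,7], [3,4], [3,5], [3,6], [3,7], [4,5], [4,6], [4,7], [5,7], [6,7]
  2-simplices (12): [1,2,3], [1,2,6], [1,3,7], [1,4,6], [1,4,7], [2,3,5], [2,5,7], [2,6,7], [3,4,5], [3,4,6], [3,6,7], [4,5,7]

Hence C_0 ≅ Z^7, C_1 ≅ Z^18, C_2 ≅ Z^12.

The boundary map ∂_1: C_1 → C_0 maps an edge to its endpoints' difference, ∂[p,q] = q − p.
As a 7×18 matrix over Z this has rank 6, with invariant factors (1,1,1,1,1,1).

Boundary ∂_2: C_2 → C_1 acts by ∂[p,q,r] = [q,r] − [p,r] + [p,q]. For instance
  ∂[2,6,7] = [6,7] − [2,7] + [2,6],
  ∂[3,6,7] = [6,7] − [3,7] + [3,6].
The resulting 18×12 matrix has rank 12, and its Smith normal form has invariant factors (1,1,1,1,1,1,1,1,1,1,1,2).

Computing H_k = (kernel of ∂_k) / (image of ∂_{k+1}):

  H_0: rank C_0 − rank ∂_1 = 7 − 6 = 1, and the invariant factors of ∂_1 are all 1, so H_0 = Z.
  H_1: rank ker ∂_1 − rank ∂_2 = (18 − 6) − 12 = 0, and ∂_2 has invariant factor 2 > 1, so H_1 = Z/2Z.
  H_2: rank ker ∂_2 − rank ∂_3 = (12 − 12) − 0 = 0, and there is no ∂_3, so H_2 = 0.

As a check, the Euler characteristic is 7 − 18 + 12 = 1, which agrees with 1 − 0 + 0 = 1.

H_0 = Z,  H_1 = Z/2Z,  H_2 = 0.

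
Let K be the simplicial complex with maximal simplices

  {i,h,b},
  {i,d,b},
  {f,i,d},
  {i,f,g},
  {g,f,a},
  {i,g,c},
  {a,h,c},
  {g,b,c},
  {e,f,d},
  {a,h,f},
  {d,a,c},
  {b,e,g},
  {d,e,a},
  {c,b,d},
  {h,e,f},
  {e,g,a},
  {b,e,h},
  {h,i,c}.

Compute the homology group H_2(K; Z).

H_2 ≅ 0.

Fix the vertex order a < b < c < d < e < f < g < h < i and write every simplex with vertices in increasing order. Then dim K = 2 and the simplices of K are:

  0-simplices (9): a, b, c, d, e, f, g, h, i
  1-simplices (27): ac, ad, ae, af, ag, ah, bc, bd, be, bg, bh, bi, cd, cg, ch, ci, de, df, di, ef, eg, eh, fg, fh, fi, gi, hi
  2-simplices (18): acd, ach, ade, aeg, afg, afh, bcd, bcg, bdi, beg, beh, bhi, cgi, chi, def, dfi, efh, fgi

so the chain groups are C_0 ≅ Z^9, C_1 ≅ Z^27, C_2 ≅ Z^18.

The boundary map ∂_1: C_1 → C_0 is given by ∂[p,q] = [q] − [p]. For instance
  ∂df = f − d.
As a 9×27 matrix over Z this has rank 8, with invariant factors (1,1,1,1,1,1,1,1).

The boundary map ∂_2: C_2 → C_1 sends each 2-simplex [p,q,r] to [q,r] − [p,r] + [p,q]. For instance
  ∂fgi = gi − fi + fg,
  ∂def = ef − df + de.
This gives a 27×18 integer matrix of rank 18; reducing to Smith normal form yields diagonal entries (1,1,1,1,1,1,1,1,1,1,1,1,1,1,1,1,1,2).

Computing H_k = (kernel of ∂_k) / (image of ∂_{k+1}):

  H_2: rank ker ∂_2 − rank ∂_3 = (18 − 18) − 0 = 0, and there is no ∂_3, so H_2 = 0.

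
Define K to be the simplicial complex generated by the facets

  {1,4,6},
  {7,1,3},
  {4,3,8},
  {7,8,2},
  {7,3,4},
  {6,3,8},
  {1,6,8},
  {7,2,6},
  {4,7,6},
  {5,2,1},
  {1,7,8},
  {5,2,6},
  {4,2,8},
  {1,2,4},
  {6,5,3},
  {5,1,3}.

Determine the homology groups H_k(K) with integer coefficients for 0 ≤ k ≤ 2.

H_0 = Z,  H_1 = Z^2,  H_2 = Z.

Take the total order 1 < 2 < 3 < 4 < 5 < 6 < 7 < 8 on the vertex set. Then K (dimension 2) consists of the simplices:

  0-simplices (8): [1], [2], [3], [4], [5], [6], [7], [8]
  1-simplices (24): (24 of them)
  2-simplices (16): [1,2,4], [1,2,5], [1,3,5], [1,3,7], [1,4,6], [1,6,8], [1,7,8], [2,4,8], [2,5,6], [2,6,7], [2,7,8], [3,4,7], [3,4,8], [3,5,6], [3,6,8], [4,6,7]

Hence C_0 ≅ Z^8, C_1 ≅ Z^24, C_2 ≅ Z^16.

∂_1: C_1 → C_0 maps an edge to its endpoints' difference, ∂[p,q] = q − p. For instance
  ∂[1,5] = [5] − [1].
As a 8×24 matrix over Z this has rank 7, with invariant factors (1,1,1,1,1,1,1).

The boundary map ∂_2: C_2 → C_1 sends each 2-simplex [p,q,r] to [q,r] − [p,r] + [p,q]. For instance
  ∂[3,6,8] = [6,8] − [3,8] + [3,6],
  ∂[2,7,8] = [7,8] − [2,8] + [2,7].
The 24×16 boundary matrix has rank 15 and Smith normal form diag(1,1,1,1,1,1,1,1,1,1,1,1,1,1,1).

Now H_k = ker ∂_k / im ∂_{k+1}, so:

  H_0: rank C_0 − rank ∂_1 = 8 − 7 = 1, and the invariant factors of ∂_1 are all 1, so H_0 = Z.
  H_1: rank ker ∂_1 − rank ∂_2 = (24 − 7) − 15 = 2, and the invariant factors of ∂_2 are all 1, so H_1 = Z^2.
  H_2: rank ker ∂_2 − rank ∂_3 = (16 − 15) − 0 = 1, and there is no ∂_3, so H_2 = Z.

(K is a triangulation of the torus T^2.)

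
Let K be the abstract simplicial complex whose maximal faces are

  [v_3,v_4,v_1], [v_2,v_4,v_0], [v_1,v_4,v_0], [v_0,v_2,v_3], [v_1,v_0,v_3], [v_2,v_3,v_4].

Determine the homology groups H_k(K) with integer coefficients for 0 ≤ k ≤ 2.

Fix the vertex order v_0 < v_1 < v_2 < v_3 < v_4 and write every simplex with vertices in increasing order. Then dim K = 2 and the simplices of K are:

  0-simplices (5): [v_0], [v_1], [v_2], [v_3], [v_4]
  1-simplices (9): [v_0,v_1], [v_0,v_2], [v_0,v_3], [v_0,v_4], [v_1,v_3], [v_1,v_4], [v_2,v_3], [v_2,v_4], [v_3,v_4]
  2-simplices (6): [v_0,v_1,v_3], [v_0,v_1,v_4], [v_0,v_2,v_3], [v_0,v_2,v_4], [v_1,v_3,v_4], [v_2,v_3,v_4]

Hence C_0 ≅ Z^5, C_1 ≅ Z^9, C_2 ≅ Z^6.

∂_1: C_1 → C_0 maps an edge to its endpoints' difference, ∂[p,q] = q − p.
This gives a 5×9 integer matrix of rank 4; reducing to Smith normal form yields diagonal entries (1,1,1,1).

Boundary ∂_2: C_2 → C_1 acts by ∂[p,q,r] = [q,r] − [p,r] + [p,q]. For instance
  ∂[v_2,v_3,v_4] = [v_3,v_4] − [v_2,v_4] + [v_2,v_3],
  ∂[v_0,v_2,v_3] = [v_2,v_3] − [v_0,v_3] + [v_0,v_2].
As a 9×6 matrix over Z this has rank 5, with invariant factors (1,1,1,1,1).

Reading off H_k = ker ∂_k / im ∂_{k+1}:

  H_0: rank C_0 − rank ∂_1 = 5 − 4 = 1, and the invariant factors of ∂_1 are all 1, so H_0 = Z.
  H_1: rank ker ∂_1 − rank ∂_2 = (9 − 4) − 5 = 0, and the invariant factors of ∂_2 are all 1, so H_1 = 0.
  H_2: rank ker ∂_2 − rank ∂_3 = (6 − 5) − 0 = 1, and there is no ∂_3, so H_2 = Z.

As a check, the Euler characteristic is 5 − 9 + 6 = 2, which agrees with 1 − 0 + 1 = 2.

H_0 ≅ Z,  H_1 = 0,  H_2 ≅ Z.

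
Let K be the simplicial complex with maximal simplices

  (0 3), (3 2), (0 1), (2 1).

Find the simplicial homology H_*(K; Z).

H_0 ≅ Z,  H_1 ≅ Z.

Take the total order 0 < 1 < 2 < 3 on the vertex set. Then K (dimension 1) consists of the simplices:

  0-simplices (4): [0], [1], [2], [3]
  1-simplices (4): [0,1], [0,3], [1,2], [2,3]

so the chain groups are C_0 ≅ Z^4, C_1 ≅ Z^4.

∂_1: C_1 → C_0 sends each edge [p,q] (with p < q) to q − p. For instance
  ∂[0,1] = [1] − [0].
The resulting 4×4 matrix has rank 3, and its Smith normal form has invariant factors (1,1,1).

Reading off H_k = ker ∂_k / im ∂_{k+1}:

  H_0: rank C_0 − rank ∂_1 = 4 − 3 = 1, and the invariant factors of ∂_1 are all 1, so H_0 ≅ Z.
  H_1: rank ker ∂_1 − rank ∂_2 = (4 − 3) − 0 = 1, and there is no ∂_2, so H_1 ≅ Z.

(K is a triangulation of the circle S^1.)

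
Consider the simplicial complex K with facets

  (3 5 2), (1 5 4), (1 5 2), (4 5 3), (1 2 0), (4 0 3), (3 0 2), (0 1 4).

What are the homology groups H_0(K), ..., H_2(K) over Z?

H_0 = Z,  H_1 = 0,  H_2 = Z.

Order the vertices as 0 < 1 < 2 < 3 < 4 < 5. Listing each simplex with vertices in this order, K has dimension 2 with simplices:

  0-simplices (6): [0], [1], [2], [3], [4], [5]
  1-simplices (12): [0,1], [0,2], [0,3], [0,4], [1,2], [1,4], [1,5], [2,3], [2,5], [3,4], [3,5], [4,5]
  2-simplices (8): [0,1,2], [0,1,4], [0,2,3], [0,3,4], [1,2,5], [1,4,5], [2,3,5], [3,4,5]

so the chain groups are C_0 ≅ Z^6, C_1 ≅ Z^12, C_2 ≅ Z^8.

The boundary map ∂_1: C_1 → C_0 maps an edge to its endpoints' difference, ∂[p,q] = q − p.
This gives a 6×12 integer matrix of rank 5; reducing to Smith normal form yields diagonal entries (1,1,1,1,1).

Boundary ∂_2: C_2 → C_1 sends each 2-simplex [p,q,r] to [q,r] − [p,r] + [p,q]. For instance
  ∂[0,1,2] = [1,2] − [0,2] + [0,1],
  ∂[2,3,5] = [3,5] − [2,5] + [2,3].
The 12×8 boundary matrix has rank 7 and Smith normal form diag(1,1,1,1,1,1,1).

Computing H_k = (kernel of ∂_k) / (image of ∂_{k+1}):

  H_0: rank C_0 − rank ∂_1 = 6 − 5 = 1, and the invariant factors of ∂_1 are all 1, so H_0 ≅ Z.
  H_1: rank ker ∂_1 − rank ∂_2 = (12 − 5) − 7 = 0, and the invariant factors of ∂_2 are all 1, so H_1 ≅ 0.
  H_2: rank ker ∂_2 − rank ∂_3 = (8 − 7) − 0 = 1, and there is no ∂_3, so H_2 ≅ Z.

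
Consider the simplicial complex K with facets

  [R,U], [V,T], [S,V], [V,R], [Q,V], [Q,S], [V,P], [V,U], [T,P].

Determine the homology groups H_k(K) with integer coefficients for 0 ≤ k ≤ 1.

H_0 ≅ Z,  H_1 ≅ Z^3.

We work with the vertex ordering P < Q < R < S < T < U < V. The simplices of K, each written with vertices in increasing order, are:

  0-simplices (7): P, Q, R, S, T, U, V
  1-simplices (9): PT, PV, QS, QV, RU, RV, SV, TV, UV

Hence C_0 ≅ Z^7, C_1 ≅ Z^9.

Boundary ∂_1: C_1 → C_0 maps an edge to its endpoints' difference, ∂[p,q] = q − p. For instance
  ∂RV = V − R.
The 7×9 boundary matrix has rank 6 and Smith normal form diag(1,1,1,1,1,1).

Computing H_k = (kernel of ∂_k) / (image of ∂_{k+1}):

  H_0: rank C_0 − rank ∂_1 = 7 − 6 = 1, and the invariant factors of ∂_1 are all 1, so H_0 ≅ Z.
  H_1: rank ker ∂_1 − rank ∂_2 = (9 − 6) − 0 = 3, and there is no ∂_2, so H_1 ≅ Z^3.

As a check, the Euler characteristic is 7 − 9 = -2, which agrees with 1 − 3 = -2.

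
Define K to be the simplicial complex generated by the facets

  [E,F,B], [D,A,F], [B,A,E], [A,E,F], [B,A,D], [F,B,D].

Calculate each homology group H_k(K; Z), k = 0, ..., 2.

K has 5 vertices, 9 edges, 6 triangles.
rank ∂_0 = 0, rank ∂_1 = 4 ⇒ b_0 = 5 − 0 − 4 = 1; all invariant factors of ∂_1 are 1 so no torsion. So H_0 = Z.
rank ∂_1 = 4, rank ∂_2 = 5 ⇒ b_1 = 9 − 4 − 5 = 0; all invariant factors of ∂_2 are 1 so no torsion. So H_1 = 0.
rank ∂_2 = 5, rank ∂_3 = 0 ⇒ b_2 = 6 − 5 − 0 = 1. So H_2 = Z.

H_0 ≅ Z,  H_1 = 0,  H_2 ≅ Z.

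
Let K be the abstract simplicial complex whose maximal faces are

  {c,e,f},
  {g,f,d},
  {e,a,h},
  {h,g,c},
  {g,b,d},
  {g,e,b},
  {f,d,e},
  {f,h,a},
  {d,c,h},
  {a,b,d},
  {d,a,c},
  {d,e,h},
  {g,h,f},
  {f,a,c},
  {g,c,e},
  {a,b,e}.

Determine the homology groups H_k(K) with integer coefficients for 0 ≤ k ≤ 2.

H_0 ≅ Z,  H_1 ≅ Z^2,  H_2 ≅ Z.

Order the vertices as a < b < c < d < e < f < g < h. Listing each simplex with vertices in this order, K has dimension 2 with simplices:

  0-simplices (8): a, b, c, d, e, f, g, h
  1-simplices (24): ab, ac, ad, ae, af, ah, bd, be, bg, cd, ce, cf, cg, ch, de, df, dg, dh, ef, eg, eh, fg, fh, gh
  2-simplices (16): abd, abe, acd, acf, aeh, afh, bdg, beg, cdh, cef, ceg, cgh, def, deh, dfg, fgh

so the chain groups are C_0 ≅ Z^8, C_1 ≅ Z^24, C_2 ≅ Z^16.

∂_1: C_1 → C_0 is given by ∂[p,q] = [q] − [p]. For instance
  ∂gh = h − g.
The 8×24 boundary matrix has rank 7 and Smith normal form diag(1,1,1,1,1,1,1).

Boundary ∂_2: C_2 → C_1 acts by ∂[p,q,r] = [q,r] − [p,r] + [p,q]. For instance
  ∂def = ef − df + de,
  ∂abd = bd − ad + ab.
The resulting 24×16 matrix has rank 15, and its Smith normal form has invariant factors (1,1,1,1,1,1,1,1,1,1,1,1,1,1,1).

Reading off H_k = ker ∂_k / im ∂_{k+1}:

  H_0: rank C_0 − rank ∂_1 = 8 − 7 = 1, and the invariant factors of ∂_1 are all 1, so H_0 ≅ Z.
  H_1: rank ker ∂_1 − rank ∂_2 = (24 − 7) − 15 = 2, and the invariant factors of ∂_2 are all 1, so H_1 ≅ Z^2.
  H_2: rank ker ∂_2 − rank ∂_3 = (16 − 15) − 0 = 1, and there is no ∂_3, so H_2 ≅ Z.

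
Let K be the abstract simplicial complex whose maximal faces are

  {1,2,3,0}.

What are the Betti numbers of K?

Order the vertices as 0 < 1 < 2 < 3. Listing each simplex with vertices in this order, K has dimension 3 with simplices:

  0-simplices (4): [0], [1], [2], [3]
  1-simplices (6): [0,1], [0,2], [0,3], [1,2], [1,3], [2,3]
  2-simplices (4): [0,1,2], [0,1,3], [0,2,3], [1,2,3]
  3-simplices (1): [0,1,2,3]

so the chain groups are C_0 ≅ Z^4, C_1 ≅ Z^6, C_2 ≅ Z^4, C_3 ≅ Z^1.

Boundary ∂_1: C_1 → C_0 sends each edge [p,q] (with p < q) to q − p. For instance
  ∂[2,3] = [3] − [2].
This gives a 4×6 integer matrix of rank 3; reducing to Smith normal form yields diagonal entries (1,1,1).

Boundary ∂_2: C_2 → C_1 acts by ∂[p,q,r] = [q,r] − [p,r] + [p,q]. For instance
  ∂[0,1,2] = [1,2] − [0,2] + [0,1],
  ∂[0,1,3] = [1,3] − [0,3] + [0,1].
This gives a 6×4 integer matrix of rank 3; reducing to Smith normal form yields diagonal entries (1,1,1).

∂_3: C_3 → C_2 sends each 3-simplex σ to the alternating sum Σ_i (−1)^i (σ with its i-th vertex removed). For instance
  ∂[0,1,2,3] = [1,2,3] − [0,2,3] + [0,1,3] − [0,1,2].
The resulting 4×1 matrix has rank 1, and its Smith normal form has invariant factors (1).

Reading off H_k = ker ∂_k / im ∂_{k+1}:

  H_0: rank C_0 − rank ∂_1 = 4 − 3 = 1, and the invariant factors of ∂_1 are all 1, so H_0 = Z.
  H_1: rank ker ∂_1 − rank ∂_2 = (6 − 3) − 3 = 0, and the invariant factors of ∂_2 are all 1, so H_1 = 0.
  H_2: rank ker ∂_2 − rank ∂_3 = (4 − 3) − 1 = 0, and the invariant factors of ∂_3 are all 1, so H_2 = 0.
  H_3: rank ker ∂_3 − rank ∂_4 = (1 − 1) − 0 = 0, and there is no ∂_4, so H_3 = 0.

As a check, the Euler characteristic is 4 − 6 + 4 − 1 = 1, which agrees with 1 − 0 + 0 − 0 = 1.

Hence the Betti numbers are b_0 = 1, b_1 = 0, b_2 = 0, b_3 = 0.

b_0 = 1, b_1 = 0, b_2 = 0, b_3 = 0.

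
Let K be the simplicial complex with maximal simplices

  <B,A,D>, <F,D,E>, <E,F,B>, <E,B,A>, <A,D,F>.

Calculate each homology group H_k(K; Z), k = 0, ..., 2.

Order the vertices as A < B < D < E < F. Listing each simplex with vertices in this order, K has dimension 2 with simplices:

  0-simplices (5): A, B, D, E, F
  1-simplices (10): AB, AD, AE, AF, BD, BE, BF, DE, DF, EF
  2-simplices (5): ABD, ABE, ADF, BEF, DEF

giving chain groups C_0 ≅ Z^5, C_1 ≅ Z^10, C_2 ≅ Z^5.

Boundary ∂_1: C_1 → C_0 maps an edge to its endpoints' difference, ∂[p,q] = q − p.
The resulting 5×10 matrix has rank 4, and its Smith normal form has invariant factors (1,1,1,1).

∂_2: C_2 → C_1 maps a triangle to the signed sum of its edges. For instance
  ∂ABE = BE − AE + AB,
  ∂ADF = DF − AF + AD.
As a 10×5 matrix over Z this has rank 5, with invariant factors (1,1,1,1,1).

Now H_k = ker ∂_k / im ∂_{k+1}, so:

  H_0: rank C_0 − rank ∂_1 = 5 − 4 = 1, and the invariant factors of ∂_1 are all 1, so H_0 ≅ Z.
  H_1: rank ker ∂_1 − rank ∂_2 = (10 − 4) − 5 = 1, and the invariant factors of ∂_2 are all 1, so H_1 ≅ Z.
  H_2: rank ker ∂_2 − rank ∂_3 = (5 − 5) − 0 = 0, and there is no ∂_3, so H_2 ≅ 0.

H_0 = Z,  H_1 = Z,  H_2 = 0.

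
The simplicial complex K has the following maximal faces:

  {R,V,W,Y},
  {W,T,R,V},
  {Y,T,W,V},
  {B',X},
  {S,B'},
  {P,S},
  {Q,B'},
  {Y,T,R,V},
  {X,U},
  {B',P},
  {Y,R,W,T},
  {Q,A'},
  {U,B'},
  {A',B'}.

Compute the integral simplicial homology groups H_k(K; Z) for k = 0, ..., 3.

Fix the vertex order P < Q < R < S < T < U < V < W < X < Y < A' < B' and write every simplex with vertices in increasing order. Then dim K = 3 and the simplices of K are:

  0-simplices (12): [P], [Q], [R], [S], [T], [U], [V], [W], [X], [Y], [A'], [B']
  1-simplices (19): [P,S], [P,B'], [Q,A'], [Q,B'], [R,T], [R,V], [R,W], [R,Y], [S,B'], [T,V], [T,W], [T,Y], [U,X], [U,B'], [V,W], [V,Y], [W,Y], [X,B'], [A',B']
  2-simplices (10): [R,T,V], [R,T,W], [R,T,Y], [R,V,W], [R,V,Y], [R,W,Y], [T,V,W], [T,V,Y], [T,W,Y], [V,W,Y]
  3-simplices (5): [R,T,V,W], [R,T,V,Y], [R,T,W,Y], [R,V,W,Y], [T,V,W,Y]

so the chain groups are C_0 ≅ Z^12, C_1 ≅ Z^19, C_2 ≅ Z^10, C_3 ≅ Z^5.

∂_1: C_1 → C_0 maps an edge to its endpoints' difference, ∂[p,q] = q − p. For instance
  ∂[U,B'] = [B'] − [U].
As a 12×19 matrix over Z this has rank 10, with invariant factors (1,1,1,1,1,1,1,1,1,1).

The boundary map ∂_2: C_2 → C_1 acts by ∂[p,q,r] = [q,r] − [p,r] + [p,q]. For instance
  ∂[R,T,W] = [T,W] − [R,W] + [R,T],
  ∂[T,V,Y] = [V,Y] − [T,Y] + [T,V].
As a 19×10 matrix over Z this has rank 6, with invariant factors (1,1,1,1,1,1).

The boundary map ∂_3: C_3 → C_2 sends each 3-simplex σ to the alternating sum Σ_i (−1)^i (σ with its i-th vertex removed). For instance
  ∂[R,T,W,Y] = [T,W,Y] − [R,W,Y] + [R,T,Y] − [R,T,W],
  ∂[R,T,V,W] = [T,V,W] − [R,V,W] + [R,T,W] − [R,T,V].
The 10×5 boundary matrix has rank 4 and Smith normal form diag(1,1,1,1).

Reading off H_k = ker ∂_k / im ∂_{k+1}:

  H_0: rank C_0 − rank ∂_1 = 12 − 10 = 2, and the invariant factors of ∂_1 are all 1, so H_0 = Z^2.
  H_1: rank ker ∂_1 − rank ∂_2 = (19 − 10) − 6 = 3, and the invariant factors of ∂_2 are all 1, so H_1 = Z^3.
  H_2: rank ker ∂_2 − rank ∂_3 = (10 − 6) − 4 = 0, and the invariant factors of ∂_3 are all 1, so H_2 = 0.
  H_3: rank ker ∂_3 − rank ∂_4 = (5 − 4) − 0 = 1, and there is no ∂_4, so H_3 = Z.

As a check, the Euler characteristic is 12 − 19 + 10 − 5 = -2, which agrees with 2 − 3 + 0 − 1 = -2.
(K is a triangulation of the disjoint union of a wedge of 3 circles and the 3-sphere S^3.)

H_0 ≅ Z^2,  H_1 ≅ Z^3,  H_2 = 0,  H_3 ≅ Z.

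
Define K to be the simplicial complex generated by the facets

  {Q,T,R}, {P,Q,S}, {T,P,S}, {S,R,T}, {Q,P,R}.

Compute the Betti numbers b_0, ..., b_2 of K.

Fix the vertex order P < Q < R < S < T and write every simplex with vertices in increasing order. Then dim K = 2 and the simplices of K are:

  0-simplices (5): P, Q, R, S, T
  1-simplices (10): PQ, PR, PS, PT, QR, QS, QT, RS, RT, ST
  2-simplices (5): PQR, PQS, PST, QRT, RST

giving chain groups C_0 ≅ Z^5, C_1 ≅ Z^10, C_2 ≅ Z^5.

The boundary map ∂_1: C_1 → C_0 is given by ∂[p,q] = [q] − [p]. For instance
  ∂QS = S − Q.
The resulting 5×10 matrix has rank 4, and its Smith normal form has invariant factors (1,1,1,1).

Boundary ∂_2: C_2 → C_1 sends each 2-simplex [p,q,r] to [q,r] − [p,r] + [p,q]. For instance
  ∂PQS = QS − PS + PQ,
  ∂PST = ST − PT + PS.
As a 10×5 matrix over Z this has rank 5, with invariant factors (1,1,1,1,1).

Reading off H_k = ker ∂_k / im ∂_{k+1}:

  H_0: rank C_0 − rank ∂_1 = 5 − 4 = 1, and the invariant factors of ∂_1 are all 1, so H_0 = Z.
  H_1: rank ker ∂_1 − rank ∂_2 = (10 − 4) − 5 = 1, and the invariant factors of ∂_2 are all 1, so H_1 = Z.
  H_2: rank ker ∂_2 − rank ∂_3 = (5 − 5) − 0 = 0, and there is no ∂_3, so H_2 = 0.

As a check, the Euler characteristic is 5 − 10 + 5 = 0, which agrees with 1 − 1 + 0 = 0.

Hence the Betti numbers are b_0 = 1, b_1 = 1, b_2 = 0.

b_0 = 1, b_1 = 1, b_2 = 0.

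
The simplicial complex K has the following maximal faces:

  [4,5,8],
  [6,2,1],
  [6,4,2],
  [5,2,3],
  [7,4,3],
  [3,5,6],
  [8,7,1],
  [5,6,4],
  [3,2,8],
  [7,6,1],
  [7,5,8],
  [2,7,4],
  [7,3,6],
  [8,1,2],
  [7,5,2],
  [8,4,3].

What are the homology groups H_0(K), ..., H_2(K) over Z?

K has 8 vertices, 24 edges, 16 triangles.
rank ∂_0 = 0, rank ∂_1 = 7 ⇒ b_0 = 8 − 0 − 7 = 1; all invariant factors of ∂_1 are 1 so no torsion. So H_0 ≅ Z.
rank ∂_1 = 7, rank ∂_2 = 15 ⇒ b_1 = 24 − 7 − 15 = 2; all invariant factors of ∂_2 are 1 so no torsion. So H_1 ≅ Z^2.
rank ∂_2 = 15, rank ∂_3 = 0 ⇒ b_2 = 16 − 15 − 0 = 1. So H_2 ≅ Z.

H_0 ≅ Z,  H_1 ≅ Z^2,  H_2 ≅ Z.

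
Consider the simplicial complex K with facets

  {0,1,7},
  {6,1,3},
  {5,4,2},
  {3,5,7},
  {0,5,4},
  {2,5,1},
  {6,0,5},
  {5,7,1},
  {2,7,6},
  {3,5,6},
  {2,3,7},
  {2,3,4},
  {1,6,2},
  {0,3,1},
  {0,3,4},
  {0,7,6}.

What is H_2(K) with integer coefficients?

H_2 ≅ Z.

Order the vertices as 0 < 1 < 2 < 3 < 4 < 5 < 6 < 7. Listing each simplex with vertices in this order, K has dimension 2 with simplices:

  0-simplices (8): [0], [1], [2], [3], [4], [5], [6], [7]
  1-simplices (24): (24 of them)
  2-simplices (16): [0,1,3], [0,1,7], [0,3,4], [0,4,5], [0,5,6], [0,6,7], [1,2,5], [1,2,6], [1,3,6], [1,5,7], [2,3,4], [2,3,7], [2,4,5], [2,6,7], [3,5,6], [3,5,7]

giving chain groups C_0 ≅ Z^8, C_1 ≅ Z^24, C_2 ≅ Z^16.

The boundary map ∂_1: C_1 → C_0 is given by ∂[p,q] = [q] − [p].
This gives a 8×24 integer matrix of rank 7; reducing to Smith normal form yields diagonal entries (1,1,1,1,1,1,1).

Boundary ∂_2: C_2 → C_1 sends each 2-simplex [p,q,r] to [q,r] − [p,r] + [p,q]. For instance
  ∂[1,2,6] = [2,6] − [1,6] + [1,2],
  ∂[2,6,7] = [6,7] − [2,7] + [2,6].
The 24×16 boundary matrix has rank 15 and Smith normal form diag(1,1,1,1,1,1,1,1,1,1,1,1,1,1,1).

Computing H_k = (kernel of ∂_k) / (image of ∂_{k+1}):

  H_2: rank ker ∂_2 − rank ∂_3 = (16 − 15) − 0 = 1, and there is no ∂_3, so H_2 ≅ Z.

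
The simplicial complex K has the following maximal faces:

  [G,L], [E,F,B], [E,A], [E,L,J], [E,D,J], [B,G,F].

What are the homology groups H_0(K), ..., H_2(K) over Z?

Fix the vertex order A < B < D < E < F < G < J < L and write every simplex with vertices in increasing order. Then dim K = 2 and the simplices of K are:

  0-simplices (8): A, B, D, E, F, G, J, L
  1-simplices (12): AE, BE, BF, BG, DE, DJ, EF, EJ, EL, FG, GL, JL
  2-simplices (4): BEF, BFG, DEJ, EJL

giving chain groups C_0 ≅ Z^8, C_1 ≅ Z^12, C_2 ≅ Z^4.

The boundary map ∂_1: C_1 → C_0 is given by ∂[p,q] = [q] − [p]. For instance
  ∂JL = L − J.
As a 8×12 matrix over Z this has rank 7, with invariant factors (1,1,1,1,1,1,1).

Boundary ∂_2: C_2 → C_1 acts by ∂[p,q,r] = [q,r] − [p,r] + [p,q]. For instance
  ∂BEF = EF − BF + BE,
  ∂EJL = JL − EL + EJ.
The 12×4 boundary matrix has rank 4 and Smith normal form diag(1,1,1,1).

Computing H_k = (kernel of ∂_k) / (image of ∂_{k+1}):

  H_0: rank C_0 − rank ∂_1 = 8 − 7 = 1, and the invariant factors of ∂_1 are all 1, so H_0 = Z.
  H_1: rank ker ∂_1 − rank ∂_2 = (12 − 7) − 4 = 1, and the invariant factors of ∂_2 are all 1, so H_1 = Z.
  H_2: rank ker ∂_2 − rank ∂_3 = (4 − 4) − 0 = 0, and there is no ∂_3, so H_2 = 0.

H_0 ≅ Z,  H_1 ≅ Z,  H_2 = 0.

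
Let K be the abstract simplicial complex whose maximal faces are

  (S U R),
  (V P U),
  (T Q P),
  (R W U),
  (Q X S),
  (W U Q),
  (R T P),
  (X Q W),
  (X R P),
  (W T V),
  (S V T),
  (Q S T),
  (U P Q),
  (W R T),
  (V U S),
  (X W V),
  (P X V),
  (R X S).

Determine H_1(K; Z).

H_1 = Z^2.

K has 9 vertices, 27 edges, 18 triangles.
rank ∂_1 = 8, rank ∂_2 = 17 ⇒ b_1 = 27 − 8 − 17 = 2; all invariant factors of ∂_2 are 1 so no torsion. So H_1 = Z^2.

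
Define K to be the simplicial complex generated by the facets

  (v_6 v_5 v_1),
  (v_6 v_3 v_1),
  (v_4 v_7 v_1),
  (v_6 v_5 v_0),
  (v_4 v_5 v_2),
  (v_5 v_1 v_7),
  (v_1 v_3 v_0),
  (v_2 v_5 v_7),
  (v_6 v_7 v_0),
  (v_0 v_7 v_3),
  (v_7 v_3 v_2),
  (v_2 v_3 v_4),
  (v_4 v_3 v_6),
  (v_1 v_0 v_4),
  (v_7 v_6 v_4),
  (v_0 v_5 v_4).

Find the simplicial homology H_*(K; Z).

H_0 = Z,  H_1 = Z^2,  H_2 = Z.

We work with the vertex ordering v_0 < v_1 < v_2 < v_3 < v_4 < v_5 < v_6 < v_7. The simplices of K, each written with vertices in increasing order, are:

  0-simplices (8): [v_0], [v_1], [v_2], [v_3], [v_4], [v_5], [v_6], [v_7]
  1-simplices (24): (24 of them)
  2-simplices (16): (16 of them)

Hence C_0 ≅ Z^8, C_1 ≅ Z^24, C_2 ≅ Z^16.

∂_1: C_1 → C_0 maps an edge to its endpoints' difference, ∂[p,q] = q − p.
The 8×24 boundary matrix has rank 7 and Smith normal form diag(1,1,1,1,1,1,1).

∂_2: C_2 → C_1 acts by ∂[p,q,r] = [q,r] − [p,r] + [p,q]. For instance
  ∂[v_2,v_5,v_7] = [v_5,v_7] − [v_2,v_7] + [v_2,v_5],
  ∂[v_1,v_5,v_7] = [v_5,v_7] − [v_1,v_7] + [v_1,v_5].
The 24×16 boundary matrix has rank 15 and Smith normal form diag(1,1,1,1,1,1,1,1,1,1,1,1,1,1,1).

Computing H_k = (kernel of ∂_k) / (image of ∂_{k+1}):

  H_0: rank C_0 − rank ∂_1 = 8 − 7 = 1, and the invariant factors of ∂_1 are all 1, so H_0 ≅ Z.
  H_1: rank ker ∂_1 − rank ∂_2 = (24 − 7) − 15 = 2, and the invariant factors of ∂_2 are all 1, so H_1 ≅ Z^2.
  H_2: rank ker ∂_2 − rank ∂_3 = (16 − 15) − 0 = 1, and there is no ∂_3, so H_2 ≅ Z.

As a check, the Euler characteristic is 8 − 24 + 16 = 0, which agrees with 1 − 2 + 1 = 0.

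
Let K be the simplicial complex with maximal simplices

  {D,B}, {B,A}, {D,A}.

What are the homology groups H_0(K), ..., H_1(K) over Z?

K has 3 vertices, 3 edges.
rank ∂_0 = 0, rank ∂_1 = 2 ⇒ b_0 = 3 − 0 − 2 = 1; all invariant factors of ∂_1 are 1 so no torsion. So H_0 = Z.
rank ∂_1 = 2, rank ∂_2 = 0 ⇒ b_1 = 3 − 2 − 0 = 1. So H_1 = Z.

H_0 ≅ Z,  H_1 ≅ Z.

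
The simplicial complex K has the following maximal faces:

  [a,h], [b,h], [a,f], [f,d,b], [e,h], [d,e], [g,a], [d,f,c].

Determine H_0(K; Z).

Order the vertices as a < b < c < d < e < f < g < h. Listing each simplex with vertices in this order, K has dimension 2 with simplices:

  0-simplices (8): a, b, c, d, e, f, g, h
  1-simplices (11): af, ag, ah, bd, bf, bh, cd, cf, de, df, eh
  2-simplices (2): bdf, cdf

giving chain groups C_0 ≅ Z^8, C_1 ≅ Z^11, C_2 ≅ Z^2.

The boundary map ∂_1: C_1 → C_0 sends each edge [p,q] (with p < q) to q − p.
The 8×11 boundary matrix has rank 7 and Smith normal form diag(1,1,1,1,1,1,1).

The boundary map ∂_2: C_2 → C_1 maps a triangle to the signed sum of its edges. For instance
  ∂bdf = df − bf + bd,
  ∂cdf = df − cf + cd.
The resulting 11×2 matrix has rank 2, and its Smith normal form has invariant factors (1,1).

Now H_k = ker ∂_k / im ∂_{k+1}, so:

  H_0: rank C_0 − rank ∂_1 = 8 − 7 = 1, and the invariant factors of ∂_1 are all 1, so H_0 ≅ Z.

H_0 ≅ Z.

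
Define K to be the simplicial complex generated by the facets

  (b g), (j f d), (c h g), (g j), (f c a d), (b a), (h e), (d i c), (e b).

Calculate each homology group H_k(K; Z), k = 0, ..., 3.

H_0 ≅ Z,  H_1 ≅ Z^3,  H_2 = 0,  H_3 = 0.

Fix the vertex order a < b < c < d < e < f < g < h < i < j and write every simplex with vertices in increasing order. Then dim K = 3 and the simplices of K are:

  0-simplices (10): a, b, c, d, e, f, g, h, i, j
  1-simplices (18): ab, ac, ad, af, be, bg, cd, cf, cg, ch, ci, df, di, dj, eh, fj, gh, gj
  2-simplices (7): acd, acf, adf, cdf, cdi, cgh, dfj
  3-simplices (1): acdf

giving chain groups C_0 ≅ Z^10, C_1 ≅ Z^18, C_2 ≅ Z^7, C_3 ≅ Z^1.

Boundary ∂_1: C_1 → C_0 sends each edge [p,q] (with p < q) to q − p.
This gives a 10×18 integer matrix of rank 9; reducing to Smith normal form yields diagonal entries (1,1,1,1,1,1,1,1,1).

Boundary ∂_2: C_2 → C_1 maps a triangle to the signed sum of its edges. For instance
  ∂dfj = fj − dj + df,
  ∂cdf = df − cf + cd.
As a 18×7 matrix over Z this has rank 6, with invariant factors (1,1,1,1,1,1).

The boundary map ∂_3: C_3 → C_2 sends each 3-simplex σ to the alternating sum Σ_i (−1)^i (σ with its i-th vertex removed). For instance
  ∂acdf = cdf − adf + acf − acd.
The resulting 7×1 matrix has rank 1, and its Smith normal form has invariant factors (1).

Now H_k = ker ∂_k / im ∂_{k+1}, so:

  H_0: rank C_0 − rank ∂_1 = 10 − 9 = 1, and the invariant factors of ∂_1 are all 1, so H_0 = Z.
  H_1: rank ker ∂_1 − rank ∂_2 = (18 − 9) − 6 = 3, and the invariant factors of ∂_2 are all 1, so H_1 = Z^3.
  H_2: rank ker ∂_2 − rank ∂_3 = (7 − 6) − 1 = 0, and the invariant factors of ∂_3 are all 1, so H_2 = 0.
  H_3: rank ker ∂_3 − rank ∂_4 = (1 − 1) − 0 = 0, and there is no ∂_4, so H_3 = 0.

As a check, the Euler characteristic is 10 − 18 + 7 − 1 = -2, which agrees with 1 − 3 + 0 − 0 = -2.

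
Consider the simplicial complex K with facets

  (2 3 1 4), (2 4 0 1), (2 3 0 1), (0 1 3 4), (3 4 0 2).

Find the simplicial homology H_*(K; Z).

H_0 = Z,  H_1 = 0,  H_2 = 0,  H_3 = Z.

Take the total order 0 < 1 < 2 < 3 < 4 on the vertex set. Then K (dimension 3) consists of the simplices:

  0-simplices (5): [0], [1], [2], [3], [4]
  1-simplices (10): [0,1], [0,2], [0,3], [0,4], [1,2], [1,3], [1,4], [2,3], [2,4], [3,4]
  2-simplices (10): [0,1,2], [0,1,3], [0,1,4], [0,2,3], [0,2,4], [0,3,4], [1,2,3], [1,2,4], [1,3,4], [2,3,4]
  3-simplices (5): [0,1,2,3], [0,1,2,4], [0,1,3,4], [0,2,3,4], [1,2,3,4]

giving chain groups C_0 ≅ Z^5, C_1 ≅ Z^10, C_2 ≅ Z^10, C_3 ≅ Z^5.

Boundary ∂_1: C_1 → C_0 is given by ∂[p,q] = [q] − [p]. For instance
  ∂[1,3] = [3] − [1].
The 5×10 boundary matrix has rank 4 and Smith normal form diag(1,1,1,1).

Boundary ∂_2: C_2 → C_1 sends each 2-simplex [p,q,r] to [q,r] − [p,r] + [p,q]. For instance
  ∂[0,1,3] = [1,3] − [0,3] + [0,1],
  ∂[0,2,3] = [2,3] − [0,3] + [0,2].
As a 10×10 matrix over Z this has rank 6, with invariant factors (1,1,1,1,1,1).

The boundary map ∂_3: C_3 → C_2 sends each 3-simplex σ to the alternating sum Σ_i (−1)^i (σ with its i-th vertex removed). For instance
  ∂[0,1,3,4] = [1,3,4] − [0,3,4] + [0,1,4] − [0,1,3],
  ∂[0,1,2,4] = [1,2,4] − [0,2,4] + [0,1,4] − [0,1,2].
The 10×5 boundary matrix has rank 4 and Smith normal form diag(1,1,1,1).

Now H_k = ker ∂_k / im ∂_{k+1}, so:

  H_0: rank C_0 − rank ∂_1 = 5 − 4 = 1, and the invariant factors of ∂_1 are all 1, so H_0 ≅ Z.
  H_1: rank ker ∂_1 − rank ∂_2 = (10 − 4) − 6 = 0, and the invariant factors of ∂_2 are all 1, so H_1 ≅ 0.
  H_2: rank ker ∂_2 − rank ∂_3 = (10 − 6) − 4 = 0, and the invariant factors of ∂_3 are all 1, so H_2 ≅ 0.
  H_3: rank ker ∂_3 − rank ∂_4 = (5 − 4) − 0 = 1, and there is no ∂_4, so H_3 ≅ Z.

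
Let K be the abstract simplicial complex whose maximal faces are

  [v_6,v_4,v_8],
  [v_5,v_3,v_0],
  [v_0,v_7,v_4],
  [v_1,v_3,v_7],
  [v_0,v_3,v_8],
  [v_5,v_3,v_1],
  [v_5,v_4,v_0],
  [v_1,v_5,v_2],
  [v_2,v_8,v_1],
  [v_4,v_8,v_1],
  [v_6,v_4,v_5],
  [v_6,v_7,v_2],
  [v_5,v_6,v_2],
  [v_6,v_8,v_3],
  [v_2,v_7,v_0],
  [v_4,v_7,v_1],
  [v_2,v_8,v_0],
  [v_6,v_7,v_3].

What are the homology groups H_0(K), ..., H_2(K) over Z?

H_0 = Z,  H_1 = Z^2,  H_2 = Z.

Take the total order v_0 < v_1 < v_2 < v_3 < v_4 < v_5 < v_6 < v_7 < v_8 on the vertex set. Then K (dimension 2) consists of the simplices:

  0-simplices (9): [v_0], [v_1], [v_2], [v_3], [v_4], [v_5], [v_6], [v_7], [v_8]
  1-simplices (27): (27 of them)
  2-simplices (18): (18 of them)

so the chain groups are C_0 ≅ Z^9, C_1 ≅ Z^27, C_2 ≅ Z^18.

The boundary map ∂_1: C_1 → C_0 maps an edge to its endpoints' difference, ∂[p,q] = q − p.
The resulting 9×27 matrix has rank 8, and its Smith normal form has invariant factors (1,1,1,1,1,1,1,1).

The boundary map ∂_2: C_2 → C_1 acts by ∂[p,q,r] = [q,r] − [p,r] + [p,q]. For instance
  ∂[v_1,v_4,v_8] = [v_4,v_8] − [v_1,v_8] + [v_1,v_4],
  ∂[v_1,v_4,v_7] = [v_4,v_7] − [v_1,v_7] + [v_1,v_4].
As a 27×18 matrix over Z this has rank 17, with invariant factors (1,1,1,1,1,1,1,1,1,1,1,1,1,1,1,1,1).

Computing H_k = (kernel of ∂_k) / (image of ∂_{k+1}):

  H_0: rank C_0 − rank ∂_1 = 9 − 8 = 1, and the invariant factors of ∂_1 are all 1, so H_0 ≅ Z.
  H_1: rank ker ∂_1 − rank ∂_2 = (27 − 8) − 17 = 2, and the invariant factors of ∂_2 are all 1, so H_1 ≅ Z^2.
  H_2: rank ker ∂_2 − rank ∂_3 = (18 − 17) − 0 = 1, and there is no ∂_3, so H_2 ≅ Z.

As a check, the Euler characteristic is 9 − 27 + 18 = 0, which agrees with 1 − 2 + 1 = 0.
(K is a triangulation of the torus T^2.)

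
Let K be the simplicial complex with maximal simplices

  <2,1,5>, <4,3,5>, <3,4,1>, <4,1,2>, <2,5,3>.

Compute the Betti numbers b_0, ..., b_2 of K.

Fix the vertex order 1 < 2 < 3 < 4 < 5 and write every simplex with vertices in increasing order. Then dim K = 2 and the simplices of K are:

  0-simplices (5): [1], [2], [3], [4], [5]
  1-simplices (10): [1,2], [1,3], [1,4], [1,5], [2,3], [2,4], [2,5], [3,4], [3,5], [4,5]
  2-simplices (5): [1,2,4], [1,2,5], [1,3,4], [2,3,5], [3,4,5]

giving chain groups C_0 ≅ Z^5, C_1 ≅ Z^10, C_2 ≅ Z^5.

The boundary map ∂_1: C_1 → C_0 sends each edge [p,q] (with p < q) to q − p.
The resulting 5×10 matrix has rank 4, and its Smith normal form has invariant factors (1,1,1,1).

Boundary ∂_2: C_2 → C_1 sends each 2-simplex [p,q,r] to [q,r] − [p,r] + [p,q]. For instance
  ∂[2,3,5] = [3,5] − [2,5] + [2,3],
  ∂[1,3,4] = [3,4] − [1,4] + [1,3].
The 10×5 boundary matrix has rank 5 and Smith normal form diag(1,1,1,1,1).

Now H_k = ker ∂_k / im ∂_{k+1}, so:

  H_0: rank C_0 − rank ∂_1 = 5 − 4 = 1, and the invariant factors of ∂_1 are all 1, so H_0 ≅ Z.
  H_1: rank ker ∂_1 − rank ∂_2 = (10 − 4) − 5 = 1, and the invariant factors of ∂_2 are all 1, so H_1 ≅ Z.
  H_2: rank ker ∂_2 − rank ∂_3 = (5 − 5) − 0 = 0, and there is no ∂_3, so H_2 ≅ 0.

Hence the Betti numbers are b_0 = 1, b_1 = 1, b_2 = 0.

b_0 = 1, b_1 = 1, b_2 = 0.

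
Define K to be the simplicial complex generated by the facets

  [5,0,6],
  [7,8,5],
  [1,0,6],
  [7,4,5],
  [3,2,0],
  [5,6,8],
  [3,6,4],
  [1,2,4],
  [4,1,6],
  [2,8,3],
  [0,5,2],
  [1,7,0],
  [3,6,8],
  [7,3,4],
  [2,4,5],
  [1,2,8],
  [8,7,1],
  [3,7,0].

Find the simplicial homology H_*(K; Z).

Order the vertices as 0 < 1 < 2 < 3 < 4 < 5 < 6 < 7 < 8. Listing each simplex with vertices in this order, K has dimension 2 with simplices:

  0-simplices (9): [0], [1], [2], [3], [4], [5], [6], [7], [8]
  1-simplices (27): (27 of them)
  2-simplices (18): [0,1,6], [0,1,7], [0,2,3], [0,2,5], [0,3,7], [0,5,6], [1,2,4], [1,2,8], [1,4,6], [1,7,8], [2,3,8], [2,4,5], [3,4,6], [3,4,7], [3,6,8], [4,5,7], [5,6,8], [5,7,8]

so the chain groups are C_0 ≅ Z^9, C_1 ≅ Z^27, C_2 ≅ Z^18.

The boundary map ∂_1: C_1 → C_0 maps an edge to its endpoints' difference, ∂[p,q] = q − p. For instance
  ∂[1,6] = [6] − [1].
As a 9×27 matrix over Z this has rank 8, with invariant factors (1,1,1,1,1,1,1,1).

∂_2: C_2 → C_1 sends each 2-simplex [p,q,r] to [q,r] − [p,r] + [p,q]. For instance
  ∂[3,4,7] = [4,7] − [3,7] + [3,4],
  ∂[0,1,6] = [1,6] − [0,6] + [0,1].
The resulting 27×18 matrix has rank 17, and its Smith normal form has invariant factors (1,1,1,1,1,1,1,1,1,1,1,1,1,1,1,1,1).

Reading off H_k = ker ∂_k / im ∂_{k+1}:

  H_0: rank C_0 − rank ∂_1 = 9 − 8 = 1, and the invariant factors of ∂_1 are all 1, so H_0 ≅ Z.
  H_1: rank ker ∂_1 − rank ∂_2 = (27 − 8) − 17 = 2, and the invariant factors of ∂_2 are all 1, so H_1 ≅ Z^2.
  H_2: rank ker ∂_2 − rank ∂_3 = (18 − 17) − 0 = 1, and there is no ∂_3, so H_2 ≅ Z.

H_0 ≅ Z,  H_1 ≅ Z^2,  H_2 ≅ Z.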